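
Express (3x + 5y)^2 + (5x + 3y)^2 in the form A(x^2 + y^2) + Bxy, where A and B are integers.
34(x^2 + y^2) + 60xy

Expanding: (3x + 5y)^2 = 9x^2 + 30xy + 25y^2
(5x + 3y)^2 = 25x^2 + 30xy + 9y^2
Sum = (9+25)(x^2+y^2) + 60xy = 34(x^2 + y^2) + 60xy
This is symmetric in x and y.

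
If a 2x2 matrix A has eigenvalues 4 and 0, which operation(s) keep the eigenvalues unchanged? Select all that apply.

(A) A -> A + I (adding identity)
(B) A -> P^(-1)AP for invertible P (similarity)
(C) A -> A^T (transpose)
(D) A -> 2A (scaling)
B and C

Eigenvalues are preserved by:
1. Similarity transformations: A -> P^(-1)AP (same characteristic polynomial)
2. Transpose: A^T has the same eigenvalues as A

Eigenvalues are NOT preserved by:
- Adding identity: eigenvalues become 4+1, 0+1
- Scaling: eigenvalues become 8, 0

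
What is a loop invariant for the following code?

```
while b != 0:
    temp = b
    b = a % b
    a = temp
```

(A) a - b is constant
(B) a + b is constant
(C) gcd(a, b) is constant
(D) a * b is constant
C

A loop invariant must hold before the first iteration and be re-established by every execution of the body.

(C) gcd(a, b) is constant: One iteration replaces (a, b) by (b, a mod b). Since a mod b = a - q*b for an integer q, any common divisor of a and b divides b and a mod b, and conversely; hence gcd(b, a mod b) = gcd(a, b). For instance (17, 9) -> (9, 8) keeps gcd = 1. At exit b = 0 and a = gcd of the original inputs.

The other options fail:
(A) a - b is constant: e.g. (a, b) = (17, 9) -> (9, 8): the difference goes from 8 to 1.
(B) a + b is constant: e.g. (a, b) = (17, 9) -> (9, 8): the sum goes from 26 to 17.
(D) a * b is constant: e.g. (a, b) = (17, 9) -> (9, 8): the product goes from 153 to 72.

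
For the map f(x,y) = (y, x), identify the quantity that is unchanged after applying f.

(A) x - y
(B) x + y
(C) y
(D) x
B

For f(x,y) = (y, x):
After applying f: x' = y, y' = x. So x' + y' = y + x = x + y.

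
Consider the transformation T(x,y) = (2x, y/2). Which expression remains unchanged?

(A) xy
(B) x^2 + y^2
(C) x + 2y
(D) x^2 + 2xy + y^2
A

An expression E(x,y) is invariant under T if E(T(x,y)) = E(x,y). Here T(x,y) = (2x, y/2).
Substitute the transformed coordinates into each option and compare with the original:
(A) xy  ->  (2x)(y/2) = xy   [equals xy: invariant]
(B) x^2 + y^2  ->  (2x)^2 + (y/2)^2 = 4x^2 + y^2/4   [differs from x^2 + y^2: not invariant]
(C) x + 2y  ->  (2x) + 2(y/2) = 2x + y   [differs from x + 2y: not invariant]
(D) x^2 + 2xy + y^2  ->  (2x)^2 + 2(2x)(y/2) + (y/2)^2 = 4x^2 + 2xy + y^2/4   [differs from x^2 + 2xy + y^2: not invariant]

Only option (A), xy, is unchanged by the transformation.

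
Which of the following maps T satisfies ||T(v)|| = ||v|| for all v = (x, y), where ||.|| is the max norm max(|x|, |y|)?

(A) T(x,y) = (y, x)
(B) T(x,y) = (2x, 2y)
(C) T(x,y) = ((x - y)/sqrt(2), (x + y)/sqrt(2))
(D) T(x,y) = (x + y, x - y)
A

A transformation preserves a norm if ||T(v)|| = ||v|| for every v; a single vector where the norm changes rules an option out.

(A) T(x,y) = (y, x): preserves the norm -- it only permutes the coordinates and/or flips signs, which leaves max(|x|, |y|) unchanged.
(B) T(x,y) = (2x, 2y): v = (1, 0) has norm max(|1|, |0|) = 1, but T(v) = (2, 0) has norm 2 -- not preserved.
(C) T(x,y) = ((x - y)/sqrt(2), (x + y)/sqrt(2)): v = (1, 0) has norm max(|1|, |0|) = 1, but T(v) = (sqrt(2)/2, sqrt(2)/2) has norm sqrt(2)/2 -- not preserved.
(D) T(x,y) = (x + y, x - y): v = (1, 1) has norm max(|1|, |1|) = 1, but T(v) = (2, 0) has norm 2 -- not preserved.

Therefore the answer is (A).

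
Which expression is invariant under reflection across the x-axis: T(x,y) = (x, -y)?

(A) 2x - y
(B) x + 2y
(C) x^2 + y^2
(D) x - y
C

The map is reflection across the x-axis: T(x,y) = (x, -y).
Substitute the transformed coordinates into each option and compare with the original:
(A) 2x - y  ->  2(x) - (-y) = 2x + y   [differs from 2x - y: not invariant]
(B) x + 2y  ->  (x) + 2(-y) = x - 2y   [differs from x + 2y: not invariant]
(C) x^2 + y^2  ->  (x)^2 + (-y)^2 = x^2 + y^2   [equals x^2 + y^2: invariant]
(D) x - y  ->  (x) - (-y) = x + y   [differs from x - y: not invariant]

Only option (C), x^2 + y^2, is unchanged by the transformation.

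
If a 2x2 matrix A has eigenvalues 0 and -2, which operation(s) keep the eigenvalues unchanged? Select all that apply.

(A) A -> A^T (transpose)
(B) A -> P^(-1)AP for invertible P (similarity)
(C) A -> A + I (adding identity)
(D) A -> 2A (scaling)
A and B

Eigenvalues are preserved by:
1. Similarity transformations: A -> P^(-1)AP (same characteristic polynomial)
2. Transpose: A^T has the same eigenvalues as A

Eigenvalues are NOT preserved by:
- Adding identity: eigenvalues become 0+1, -2+1
- Scaling: eigenvalues become 0, -4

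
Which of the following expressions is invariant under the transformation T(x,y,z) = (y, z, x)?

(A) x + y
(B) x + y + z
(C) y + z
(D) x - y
B

Apply T(x,y,z) = (y, z, x) to each option, i.e. replace (x, y, z) by the transformed coordinates.
Substitute the transformed coordinates into each option and compare with the original:
(A) x + y  ->  (y) + (z) = y + z   [differs from x + y: not invariant]
(B) x + y + z  ->  (y) + (z) + (x) = x + y + z   [equals x + y + z: invariant]
(C) y + z  ->  (z) + (x) = x + z   [differs from y + z: not invariant]
(D) x - y  ->  (y) - (z) = y - z   [differs from x - y: not invariant]

Only option (B), x + y + z, is unchanged by the transformation.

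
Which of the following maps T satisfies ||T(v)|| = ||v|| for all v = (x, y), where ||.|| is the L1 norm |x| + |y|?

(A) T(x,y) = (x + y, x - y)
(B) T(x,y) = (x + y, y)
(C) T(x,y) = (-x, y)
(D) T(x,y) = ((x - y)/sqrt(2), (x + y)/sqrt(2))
C

A transformation preserves a norm if ||T(v)|| = ||v|| for every v; a single vector where the norm changes rules an option out.

(A) T(x,y) = (x + y, x - y): v = (1, 0) has norm |1| + |0| = 1, but T(v) = (1, 1) has norm 2 -- not preserved.
(B) T(x,y) = (x + y, y): v = (0, 1) has norm |0| + |1| = 1, but T(v) = (1, 1) has norm 2 -- not preserved.
(C) T(x,y) = (-x, y): preserves the norm -- it only permutes the coordinates and/or flips signs, which leaves |x| + |y| unchanged.
(D) T(x,y) = ((x - y)/sqrt(2), (x + y)/sqrt(2)): v = (1, 0) has norm |1| + |0| = 1, but T(v) = (sqrt(2)/2, sqrt(2)/2) has norm sqrt(2) -- not preserved.

Therefore the answer is (C).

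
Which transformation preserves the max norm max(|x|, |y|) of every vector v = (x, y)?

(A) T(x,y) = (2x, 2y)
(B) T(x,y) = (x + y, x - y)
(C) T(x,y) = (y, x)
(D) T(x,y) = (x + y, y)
C

A transformation preserves a norm if ||T(v)|| = ||v|| for every v; a single vector where the norm changes rules an option out.

(A) T(x,y) = (2x, 2y): v = (1, 0) has norm max(|1|, |0|) = 1, but T(v) = (2, 0) has norm 2 -- not preserved.
(B) T(x,y) = (x + y, x - y): v = (1, 1) has norm max(|1|, |1|) = 1, but T(v) = (2, 0) has norm 2 -- not preserved.
(C) T(x,y) = (y, x): preserves the norm -- it only permutes the coordinates and/or flips signs, which leaves max(|x|, |y|) unchanged.
(D) T(x,y) = (x + y, y): v = (1, 1) has norm max(|1|, |1|) = 1, but T(v) = (2, 1) has norm 2 -- not preserved.

Therefore the answer is (C).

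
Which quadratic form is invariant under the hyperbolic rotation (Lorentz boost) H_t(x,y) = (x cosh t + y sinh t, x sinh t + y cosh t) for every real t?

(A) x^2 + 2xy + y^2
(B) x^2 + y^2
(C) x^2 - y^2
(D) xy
C

Write x' = x cosh t + y sinh t, y' = x sinh t + y cosh t and substitute into each option:
(A) x^2 + 2xy + y^2: (x' + y')^2 with x' + y' = (x + y)(cosh t + sinh t) = (x + y)e^t, so it becomes (x + y)^2 e^(2t)   [not invariant for t != 0]
(B) x^2 + y^2: (x cosh t + y sinh t)^2 + (x sinh t + y cosh t)^2 = (x^2 + y^2)(cosh^2 t + sinh^2 t) + 4xy sinh t cosh t = (x^2 + y^2) cosh 2t + 2xy sinh 2t   [not invariant for t != 0]
(C) x^2 - y^2: (x cosh t + y sinh t)^2 - (x sinh t + y cosh t)^2 = x^2(cosh^2 t - sinh^2 t) + 2xy(cosh t sinh t - sinh t cosh t) + y^2(sinh^2 t - cosh^2 t) = x^2 - y^2   [invariant, using cosh^2 t - sinh^2 t = 1]
(D) xy: (x cosh t + y sinh t)(x sinh t + y cosh t) = xy(cosh^2 t + sinh^2 t) + (x^2 + y^2) sinh t cosh t = xy cosh 2t + (x^2 + y^2)(sinh 2t)/2   [not invariant for t != 0]

Only (C) x^2 - y^2 is unchanged; it is the Minkowski form preserved by Lorentz boosts, just as x^2 + y^2 is preserved by ordinary rotations.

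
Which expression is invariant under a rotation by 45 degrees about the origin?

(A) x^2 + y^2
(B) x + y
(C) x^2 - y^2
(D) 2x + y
A

A rotation by 45 degrees sends (x, y) to (sqrt(2)x/2 - sqrt(2)y/2, sqrt(2)x/2 + sqrt(2)y/2).
Substitute the transformed coordinates into each option and compare with the original:
(A) x^2 + y^2  ->  (sqrt(2)x/2 - sqrt(2)y/2)^2 + (sqrt(2)x/2 + sqrt(2)y/2)^2 = x^2 + y^2   [equals x^2 + y^2: invariant]
(B) x + y  ->  (sqrt(2)x/2 - sqrt(2)y/2) + (sqrt(2)x/2 + sqrt(2)y/2) = sqrt(2)x   [differs from x + y: not invariant]
(C) x^2 - y^2  ->  (sqrt(2)x/2 - sqrt(2)y/2)^2 - (sqrt(2)x/2 + sqrt(2)y/2)^2 = -2xy   [differs from x^2 - y^2: not invariant]
(D) 2x + y  ->  2(sqrt(2)x/2 - sqrt(2)y/2) + (sqrt(2)x/2 + sqrt(2)y/2) = 3sqrt(2)x/2 - sqrt(2)y/2   [differs from 2x + y: not invariant]

Only option (A), x^2 + y^2, is unchanged by the transformation.
Geometrically, x^2 + y^2 is the squared distance from the origin, which every rotation about the origin preserves.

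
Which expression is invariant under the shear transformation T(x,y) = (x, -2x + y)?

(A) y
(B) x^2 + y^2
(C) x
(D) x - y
C

Under the shear T(x,y) = (x, -2x + y):
Substitute the transformed coordinates into each option and compare with the original:
(A) y  ->  (-2x + y) = -2x + y   [differs from y: not invariant]
(B) x^2 + y^2  ->  (x)^2 + (-2x + y)^2 = 5x^2 - 4xy + y^2   [differs from x^2 + y^2: not invariant]
(C) x  ->  (x) = x   [equals x: invariant]
(D) x - y  ->  (x) - (-2x + y) = 3x - y   [differs from x - y: not invariant]

Only option (C), x, is unchanged by the transformation.
A vertical shear moves points parallel to the y-axis, so the x-coordinate (and any function of x alone) is unchanged.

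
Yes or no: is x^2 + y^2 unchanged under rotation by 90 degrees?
Yes

Applying rotation by 90 degrees: x' = x*cos(90 degrees) - y*sin(90 degrees) = -y, y' = x*sin(90 degrees) + y*cos(90 degrees) = x

Substituting into x^2 + y^2:
(-y)^2 + (x)^2
= x^2 + y^2

This equals the original expression x^2 + y^2, so it IS invariant.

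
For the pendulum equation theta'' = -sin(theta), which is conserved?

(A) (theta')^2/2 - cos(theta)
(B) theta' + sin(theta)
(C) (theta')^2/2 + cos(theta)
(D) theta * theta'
A

A first integral I satisfies dI/dt = 0 along every solution. Differentiate each option and use the equation of motion:
(A) d/dt[(theta')^2/2 - cos(theta)] = theta' theta'' + sin(theta) theta' = theta'(-sin(theta)) + theta' sin(theta) = 0
(B) d/dt[theta' + sin(theta)] = theta'' + cos(theta) theta' = -sin(theta) + theta' cos(theta), not identically 0
(C) d/dt[(theta')^2/2 + cos(theta)] = theta' theta'' - sin(theta) theta' = -2 theta' sin(theta), not identically 0
(D) d/dt[theta * theta'] = (theta')^2 + theta theta'' = (theta')^2 - theta sin(theta), not identically 0

Only (A) has zero time-derivative. This is the total energy: kinetic (theta')^2/2 plus potential -cos(theta).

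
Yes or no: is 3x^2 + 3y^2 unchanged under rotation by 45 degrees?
Yes

Applying rotation by 45 degrees: x' = x*cos(45 degrees) - y*sin(45 degrees) = sqrt(2)x/2 - sqrt(2)y/2, y' = x*sin(45 degrees) + y*cos(45 degrees) = sqrt(2)x/2 + sqrt(2)y/2

Substituting into 3x^2 + 3y^2:
3(sqrt(2)x/2 - sqrt(2)y/2)^2 + 3(sqrt(2)x/2 + sqrt(2)y/2)^2
= 3x^2 + 3y^2

This equals the original expression 3x^2 + 3y^2, so it IS invariant.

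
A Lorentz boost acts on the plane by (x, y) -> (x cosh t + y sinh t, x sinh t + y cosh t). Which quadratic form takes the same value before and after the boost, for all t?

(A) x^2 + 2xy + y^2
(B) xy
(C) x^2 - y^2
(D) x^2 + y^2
C

Write x' = x cosh t + y sinh t, y' = x sinh t + y cosh t and substitute into each option:
(A) x^2 + 2xy + y^2: (x' + y')^2 with x' + y' = (x + y)(cosh t + sinh t) = (x + y)e^t, so it becomes (x + y)^2 e^(2t)   [not invariant for t != 0]
(B) xy: (x cosh t + y sinh t)(x sinh t + y cosh t) = xy(cosh^2 t + sinh^2 t) + (x^2 + y^2) sinh t cosh t = xy cosh 2t + (x^2 + y^2)(sinh 2t)/2   [not invariant for t != 0]
(C) x^2 - y^2: (x cosh t + y sinh t)^2 - (x sinh t + y cosh t)^2 = x^2(cosh^2 t - sinh^2 t) + 2xy(cosh t sinh t - sinh t cosh t) + y^2(sinh^2 t - cosh^2 t) = x^2 - y^2   [invariant, using cosh^2 t - sinh^2 t = 1]
(D) x^2 + y^2: (x cosh t + y sinh t)^2 + (x sinh t + y cosh t)^2 = (x^2 + y^2)(cosh^2 t + sinh^2 t) + 4xy sinh t cosh t = (x^2 + y^2) cosh 2t + 2xy sinh 2t   [not invariant for t != 0]

Only (C) x^2 - y^2 is unchanged; it is the Minkowski form preserved by Lorentz boosts, just as x^2 + y^2 is preserved by ordinary rotations.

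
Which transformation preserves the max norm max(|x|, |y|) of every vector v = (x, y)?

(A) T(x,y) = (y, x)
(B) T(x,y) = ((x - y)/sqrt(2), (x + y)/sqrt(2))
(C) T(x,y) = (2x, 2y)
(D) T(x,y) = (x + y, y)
A

A transformation preserves a norm if ||T(v)|| = ||v|| for every v; a single vector where the norm changes rules an option out.

(A) T(x,y) = (y, x): preserves the norm -- it only permutes the coordinates and/or flips signs, which leaves max(|x|, |y|) unchanged.
(B) T(x,y) = ((x - y)/sqrt(2), (x + y)/sqrt(2)): v = (1, 0) has norm max(|1|, |0|) = 1, but T(v) = (sqrt(2)/2, sqrt(2)/2) has norm sqrt(2)/2 -- not preserved.
(C) T(x,y) = (2x, 2y): v = (1, 0) has norm max(|1|, |0|) = 1, but T(v) = (2, 0) has norm 2 -- not preserved.
(D) T(x,y) = (x + y, y): v = (1, 1) has norm max(|1|, |1|) = 1, but T(v) = (2, 1) has norm 2 -- not preserved.

Therefore the answer is (A).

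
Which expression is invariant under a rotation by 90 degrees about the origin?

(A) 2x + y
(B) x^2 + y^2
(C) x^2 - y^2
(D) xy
B

A rotation by 90 degrees sends (x, y) to (-y, x).
Substitute the transformed coordinates into each option and compare with the original:
(A) 2x + y  ->  2(-y) + (x) = x - 2y   [differs from 2x + y: not invariant]
(B) x^2 + y^2  ->  (-y)^2 + (x)^2 = x^2 + y^2   [equals x^2 + y^2: invariant]
(C) x^2 - y^2  ->  (-y)^2 - (x)^2 = -x^2 + y^2   [differs from x^2 - y^2: not invariant]
(D) xy  ->  (-y)(x) = -xy   [differs from xy: not invariant]

Only option (B), x^2 + y^2, is unchanged by the transformation.
Geometrically, x^2 + y^2 is the squared distance from the origin, which every rotation about the origin preserves.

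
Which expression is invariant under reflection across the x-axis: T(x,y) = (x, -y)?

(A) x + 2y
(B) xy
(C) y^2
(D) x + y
C

The map is reflection across the x-axis: T(x,y) = (x, -y).
Substitute the transformed coordinates into each option and compare with the original:
(A) x + 2y  ->  (x) + 2(-y) = x - 2y   [differs from x + 2y: not invariant]
(B) xy  ->  (x)(-y) = -xy   [differs from xy: not invariant]
(C) y^2  ->  (-y)^2 = y^2   [equals y^2: invariant]
(D) x + y  ->  (x) + (-y) = x - y   [differs from x + y: not invariant]

Only option (C), y^2, is unchanged by the transformation.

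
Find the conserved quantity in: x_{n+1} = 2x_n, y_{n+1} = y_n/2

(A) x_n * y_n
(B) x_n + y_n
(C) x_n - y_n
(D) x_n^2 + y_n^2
A

For the recurrence x_{n+1} = 2x_n, y_{n+1} = y_n/2:

x_{n+1} * y_{n+1} = (2x_n) * (y_n/2) = x_n * y_n
The product is conserved.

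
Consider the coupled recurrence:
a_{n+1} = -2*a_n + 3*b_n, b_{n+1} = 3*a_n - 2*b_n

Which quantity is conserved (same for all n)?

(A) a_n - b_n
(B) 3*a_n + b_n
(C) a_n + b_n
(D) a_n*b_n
C

Replace a_n by a_{n+1} = -2*a_n + 3*b_n and b_n by b_{n+1} = 3*a_n - 2*b_n in each option and simplify:
(A) a_n - b_n  ->  (-2*a_n + 3*b_n) - (3*a_n - 2*b_n) = -5*a_n + 5*b_n   [not conserved]
(B) 3*a_n + b_n  ->  3*(-2*a_n + 3*b_n) + (3*a_n - 2*b_n) = -3*a_n + 7*b_n   [not conserved]
(C) a_n + b_n  ->  (-2*a_n + 3*b_n) + (3*a_n - 2*b_n) = a_n + b_n   [conserved]
(D) a_n*b_n  ->  (-2*a_n + 3*b_n)*(3*a_n - 2*b_n) = -6*a_n^2 + 13*a_n*b_n - 6*b_n^2   [not conserved]

Only (C) a_n + b_n returns to itself after one step, so it is the conserved quantity.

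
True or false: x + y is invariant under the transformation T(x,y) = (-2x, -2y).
False

Substitute T(x,y) = (-2x, -2y) into the expression and compare with the original.

Original: x + y
After applying T: (-2x) + (-2y) = -2x - 2y

This differs from the original x + y (difference: -3x - 3y), so the expression is NOT invariant.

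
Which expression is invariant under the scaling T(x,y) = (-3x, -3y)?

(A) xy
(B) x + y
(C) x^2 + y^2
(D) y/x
D

Under the uniform scaling T(x,y) = (-3x, -3y):
Substitute the transformed coordinates into each option and compare with the original:
(A) xy  ->  (-3x)(-3y) = 9xy   [differs from xy: not invariant]
(B) x + y  ->  (-3x) + (-3y) = -3x - 3y   [differs from x + y: not invariant]
(C) x^2 + y^2  ->  (-3x)^2 + (-3y)^2 = 9x^2 + 9y^2   [differs from x^2 + y^2: not invariant]
(D) y/x  ->  (-3y)/(-3x) = y/x   [equals y/x: invariant]

Only option (D), y/x, is unchanged by the transformation.
The common factor -3 cancels in a ratio of coordinates, while sums, products and sums of squares pick up factors of -3 or 9.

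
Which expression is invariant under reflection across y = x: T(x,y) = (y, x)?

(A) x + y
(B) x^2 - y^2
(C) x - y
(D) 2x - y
A

The map is reflection across y = x: T(x,y) = (y, x).
Substitute the transformed coordinates into each option and compare with the original:
(A) x + y  ->  (y) + (x) = x + y   [equals x + y: invariant]
(B) x^2 - y^2  ->  (y)^2 - (x)^2 = -x^2 + y^2   [differs from x^2 - y^2: not invariant]
(C) x - y  ->  (y) - (x) = -x + y   [differs from x - y: not invariant]
(D) 2x - y  ->  2(y) - (x) = -x + 2y   [differs from 2x - y: not invariant]

Only option (A), x + y, is unchanged by the transformation.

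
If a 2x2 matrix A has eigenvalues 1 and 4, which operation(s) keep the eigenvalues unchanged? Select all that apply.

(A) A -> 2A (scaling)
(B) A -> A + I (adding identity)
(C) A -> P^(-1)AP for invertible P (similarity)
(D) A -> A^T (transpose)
C and D

Eigenvalues are preserved by:
1. Similarity transformations: A -> P^(-1)AP (same characteristic polynomial)
2. Transpose: A^T has the same eigenvalues as A

Eigenvalues are NOT preserved by:
- Adding identity: eigenvalues become 1+1, 4+1
- Scaling: eigenvalues become 2, 8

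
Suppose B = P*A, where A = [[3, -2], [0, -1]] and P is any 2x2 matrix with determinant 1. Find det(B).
-3

By the multiplicative property of determinants, det(B) = det(P*A) = det(P) * det(A) = det(A),
so the determinant is invariant under multiplication by any determinant-1 matrix; we just need det(A).

det(A) = (3)(-1) - (-2)(0) = -3 - 0 = -3

Therefore det(B) = 1 * (-3) = -3.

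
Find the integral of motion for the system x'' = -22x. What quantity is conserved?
E = (x')^2 + 22x^2

Multiply the equation by x':
x' * x'' = -22x * x'
The left side is d/dt[(x')^2/2] and the right side is d/dt[-22x^2/2], so
d/dt[(x')^2/2 + 22x^2/2] = 0, i.e. (x')^2/2 + 22x^2/2 = constant.
Multiplying by 2, the integral of motion is E = (x')^2 + 22x^2.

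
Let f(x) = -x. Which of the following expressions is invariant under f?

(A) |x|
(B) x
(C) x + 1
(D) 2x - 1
A

For f(x) = -x:
Applying f replaces x by -x. Since |-x| = |x|, the absolute value is unchanged by f, whereas x -> -x, 2x - 1 -> -2x - 1 and x + 1 -> -x + 1 all change.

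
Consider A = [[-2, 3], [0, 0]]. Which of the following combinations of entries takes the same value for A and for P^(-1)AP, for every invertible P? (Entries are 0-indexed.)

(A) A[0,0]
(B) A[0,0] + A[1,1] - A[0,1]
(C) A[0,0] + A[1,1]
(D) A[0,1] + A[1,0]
C

A[0,0] + A[1,1] is the trace of A. By the cyclic property of the trace, tr(P^(-1)AP) = tr(APP^(-1)) = tr(A), so it is the same for every matrix similar to A.

The other combinations are not similarity invariants. For example, take P = [[1, 1], [1, 2]] (det P = 1), so P^(-1) = [[2, -1], [-1, 1]] and
B = P^(-1)AP = [[2, 8], [-1, -4]].
Evaluating each option on A and on B:
(A) A[0,0]: -2 for A, 2 for B -> changes
(B) A[0,0] + A[1,1] - A[0,1]: -5 for A, -10 for B -> changes
(C) A[0,0] + A[1,1]: -2 for A, -2 for B -> unchanged
(D) A[0,1] + A[1,0]: 3 for A, 7 for B -> changes

Only (C) A[0,0] + A[1,1] = -2 survives (and it does so for every P, not just this one), so it is the invariant.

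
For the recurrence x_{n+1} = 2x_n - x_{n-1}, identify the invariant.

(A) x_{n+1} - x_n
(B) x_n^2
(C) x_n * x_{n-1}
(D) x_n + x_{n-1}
A

For the recurrence x_{n+1} = 2x_n - x_{n-1}:

If x_{n+1} = 2x_n - x_{n-1}, then:
x_{n+1} - x_n = x_n - x_{n-1}
The first difference is constant throughout the sequence.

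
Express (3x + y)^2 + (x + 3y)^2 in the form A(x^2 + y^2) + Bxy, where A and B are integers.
10(x^2 + y^2) + 12xy

Expanding: (3x + y)^2 = 9x^2 + 6xy + y^2
(x + 3y)^2 = x^2 + 6xy + 9y^2
Sum = (9+1)(x^2+y^2) + 12xy = 10(x^2 + y^2) + 12xy
This is symmetric in x and y.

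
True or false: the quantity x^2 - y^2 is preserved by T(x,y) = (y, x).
False

Substitute T(x,y) = (y, x) into the expression and compare with the original.

Original: x^2 - y^2
After applying T: (y)^2 - (x)^2 = -x^2 + y^2

This differs from the original x^2 - y^2 (difference: -2x^2 + 2y^2), so the expression is NOT invariant.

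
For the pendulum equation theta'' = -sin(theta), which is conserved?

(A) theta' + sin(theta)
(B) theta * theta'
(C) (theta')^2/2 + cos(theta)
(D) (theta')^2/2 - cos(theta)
D

A first integral I satisfies dI/dt = 0 along every solution. Differentiate each option and use the equation of motion:
(A) d/dt[theta' + sin(theta)] = theta'' + cos(theta) theta' = -sin(theta) + theta' cos(theta), not identically 0
(B) d/dt[theta * theta'] = (theta')^2 + theta theta'' = (theta')^2 - theta sin(theta), not identically 0
(C) d/dt[(theta')^2/2 + cos(theta)] = theta' theta'' - sin(theta) theta' = -2 theta' sin(theta), not identically 0
(D) d/dt[(theta')^2/2 - cos(theta)] = theta' theta'' + sin(theta) theta' = theta'(-sin(theta)) + theta' sin(theta) = 0

Only (D) has zero time-derivative. This is the total energy: kinetic (theta')^2/2 plus potential -cos(theta).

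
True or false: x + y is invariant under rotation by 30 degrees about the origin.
False

Applying rotation by 30 degrees: x' = x*cos(30 degrees) - y*sin(30 degrees) = sqrt(3)x/2 - y/2, y' = x*sin(30 degrees) + y*cos(30 degrees) = x/2 + sqrt(3)y/2

Substituting into x + y:
(sqrt(3)x/2 - y/2) + (x/2 + sqrt(3)y/2)
= x/2 + sqrt(3)x/2 - y/2 + sqrt(3)y/2

This differs from the original expression x + y, so it is NOT invariant.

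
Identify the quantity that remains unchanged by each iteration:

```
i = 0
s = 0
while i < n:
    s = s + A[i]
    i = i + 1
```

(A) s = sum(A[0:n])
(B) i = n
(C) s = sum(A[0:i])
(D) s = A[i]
C

A loop invariant must hold before the first iteration and be re-established by every execution of the body.

(C) s = sum(A[0:i]): Initially i = 0 and s = 0 = sum of the empty slice A[0:0]. If s = sum(A[0:i]) holds at the top of an iteration, the body sets s to sum(A[0:i]) + A[i] = sum(A[0:i+1]) and then i to i+1, so s = sum(A[0:i]) holds again. At exit i = n, giving s = sum(A[0:n]).

The other options fail:
(A) s = sum(A[0:n]): false before the loop (s = 0, not the full sum) -- it only becomes true at exit.
(B) i = n: false initially (i = 0); it is the exit condition, not an invariant.
(D) s = A[i]: after the first iteration s = A[0] but i = 1, so s = A[i] compares s with the wrong element (and fails in general).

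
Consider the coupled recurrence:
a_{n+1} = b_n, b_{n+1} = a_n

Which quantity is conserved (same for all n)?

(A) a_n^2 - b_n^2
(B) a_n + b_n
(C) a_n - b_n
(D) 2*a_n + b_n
B

Replace a_n by a_{n+1} = b_n and b_n by b_{n+1} = a_n in each option and simplify:
(A) a_n^2 - b_n^2  ->  (b_n)^2 - (a_n)^2 = -a_n^2 + b_n^2   [not conserved]
(B) a_n + b_n  ->  (b_n) + (a_n) = a_n + b_n   [conserved]
(C) a_n - b_n  ->  (b_n) - (a_n) = -a_n + b_n   [not conserved]
(D) 2*a_n + b_n  ->  2*(b_n) + (a_n) = a_n + 2*b_n   [not conserved]

Only (B) a_n + b_n returns to itself after one step, so it is the conserved quantity.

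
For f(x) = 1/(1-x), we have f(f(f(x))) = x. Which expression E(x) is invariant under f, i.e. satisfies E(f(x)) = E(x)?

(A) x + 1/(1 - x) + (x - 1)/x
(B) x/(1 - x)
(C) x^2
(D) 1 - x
A

Replace x by f(x) = 1/(1 - x) in each option and simplify. As a quick numerical cross-check, also compare E(3) with E(f(3)) = E(-1/2).

(A) x + 1/(1 - x) + (x - 1)/x  ->  (1/(1 - x)) + 1/(1 - (1/(1 - x))) + ((1/(1 - x)) - 1)/(1/(1 - x)), which simplifies back to x + 1/(1 - x) + (x - 1)/x; check: E(3) = 19/6, E(-1/2) = 19/6.   [invariant]
(B) x/(1 - x)  ->  (1/(1 - x))/(1 - (1/(1 - x))) = -1/x; check: E(3) = -3/2 but E(-1/2) = -1/3.   [not invariant]
(C) x^2  ->  (1/(1 - x))^2 = (x - 1)^(-2); check: E(3) = 9 but E(-1/2) = 1/4.   [not invariant]
(D) 1 - x  ->  1 - (1/(1 - x)) = x/(x - 1); check: E(3) = -2 but E(-1/2) = 3/2.   [not invariant]

Only (A) is unchanged. Indeed f(f(x)) = 1/(1 - 1/(1-x)) = (1-x)/(-x) = (x-1)/x, so E(x) = x + f(x) + f(f(x)) is the sum over the whole 3-cycle; applying f just permutes the three terms cyclically (x -> f(x) -> f(f(x)) -> x), leaving the sum unchanged.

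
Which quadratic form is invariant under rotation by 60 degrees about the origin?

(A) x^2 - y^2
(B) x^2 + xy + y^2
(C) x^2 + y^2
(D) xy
C

Rotation by 60 degrees sends (x, y) to (x/2 - sqrt(3)y/2, sqrt(3)x/2 + y/2).
Substitute the transformed coordinates into each option and compare with the original:
(A) x^2 - y^2  ->  (x/2 - sqrt(3)y/2)^2 - (sqrt(3)x/2 + y/2)^2 = -x^2/2 - sqrt(3)xy + y^2/2   [differs from x^2 - y^2: not invariant]
(B) x^2 + xy + y^2  ->  (x/2 - sqrt(3)y/2)^2 + (x/2 - sqrt(3)y/2)(sqrt(3)x/2 + y/2) + (sqrt(3)x/2 + y/2)^2 = sqrt(3)x^2/4 + x^2 - xy/2 - sqrt(3)y^2/4 + y^2   [differs from x^2 + xy + y^2: not invariant]
(C) x^2 + y^2  ->  (x/2 - sqrt(3)y/2)^2 + (sqrt(3)x/2 + y/2)^2 = x^2 + y^2   [equals x^2 + y^2: invariant]
(D) xy  ->  (x/2 - sqrt(3)y/2)(sqrt(3)x/2 + y/2) = sqrt(3)x^2/4 - xy/2 - sqrt(3)y^2/4   [differs from xy: not invariant]

Only option (C), x^2 + y^2, is unchanged by the transformation.
x^2 + y^2 is the squared distance from the origin, which rotations preserve.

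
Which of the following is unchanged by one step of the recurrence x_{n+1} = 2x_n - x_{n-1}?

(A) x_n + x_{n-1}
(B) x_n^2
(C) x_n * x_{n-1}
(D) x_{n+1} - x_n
D

For the recurrence x_{n+1} = 2x_n - x_{n-1}:

If x_{n+1} = 2x_n - x_{n-1}, then:
x_{n+1} - x_n = x_n - x_{n-1}
The first difference is constant throughout the sequence.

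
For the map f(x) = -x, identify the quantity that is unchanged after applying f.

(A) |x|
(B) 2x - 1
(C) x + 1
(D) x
A

For f(x) = -x:
Applying f replaces x by -x. Since |-x| = |x|, the absolute value is unchanged by f, whereas x -> -x, 2x - 1 -> -2x - 1 and x + 1 -> -x + 1 all change.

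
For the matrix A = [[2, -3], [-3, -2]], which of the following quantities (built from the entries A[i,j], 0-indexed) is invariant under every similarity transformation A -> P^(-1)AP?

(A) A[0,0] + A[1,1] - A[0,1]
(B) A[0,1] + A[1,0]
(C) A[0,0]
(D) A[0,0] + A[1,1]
D

A[0,0] + A[1,1] is the trace of A. By the cyclic property of the trace, tr(P^(-1)AP) = tr(APP^(-1)) = tr(A), so it is the same for every matrix similar to A.

The other combinations are not similarity invariants. For example, take P = [[1, 1], [0, 1]] (det P = 1), so P^(-1) = [[1, -1], [0, 1]] and
B = P^(-1)AP = [[5, 4], [-3, -5]].
Evaluating each option on A and on B:
(A) A[0,0] + A[1,1] - A[0,1]: 3 for A, -4 for B -> changes
(B) A[0,1] + A[1,0]: -6 for A, 1 for B -> changes
(C) A[0,0]: 2 for A, 5 for B -> changes
(D) A[0,0] + A[1,1]: 0 for A, 0 for B -> unchanged

Only (D) A[0,0] + A[1,1] = 0 survives (and it does so for every P, not just this one), so it is the invariant.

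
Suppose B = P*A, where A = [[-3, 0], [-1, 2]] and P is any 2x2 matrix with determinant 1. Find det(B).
-6

By the multiplicative property of determinants, det(B) = det(P*A) = det(P) * det(A) = det(A),
so the determinant is invariant under multiplication by any determinant-1 matrix; we just need det(A).

det(A) = (-3)(2) - (0)(-1) = -6 - 0 = -6

Therefore det(B) = 1 * (-6) = -6.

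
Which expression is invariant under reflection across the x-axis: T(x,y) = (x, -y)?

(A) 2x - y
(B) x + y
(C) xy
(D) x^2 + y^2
D

The map is reflection across the x-axis: T(x,y) = (x, -y).
Substitute the transformed coordinates into each option and compare with the original:
(A) 2x - y  ->  2(x) - (-y) = 2x + y   [differs from 2x - y: not invariant]
(B) x + y  ->  (x) + (-y) = x - y   [differs from x + y: not invariant]
(C) xy  ->  (x)(-y) = -xy   [differs from xy: not invariant]
(D) x^2 + y^2  ->  (x)^2 + (-y)^2 = x^2 + y^2   [equals x^2 + y^2: invariant]

Only option (D), x^2 + y^2, is unchanged by the transformation.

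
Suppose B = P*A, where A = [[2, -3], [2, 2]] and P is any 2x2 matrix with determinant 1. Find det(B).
10

By the multiplicative property of determinants, det(B) = det(P*A) = det(P) * det(A) = det(A),
so the determinant is invariant under multiplication by any determinant-1 matrix; we just need det(A).

det(A) = (2)(2) - (-3)(2) = 4 - (-6) = 10

Therefore det(B) = 1 * 10 = 10.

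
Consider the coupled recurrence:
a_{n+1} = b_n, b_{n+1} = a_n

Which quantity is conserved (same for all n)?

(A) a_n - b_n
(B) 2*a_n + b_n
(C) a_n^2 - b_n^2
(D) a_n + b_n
D

Replace a_n by a_{n+1} = b_n and b_n by b_{n+1} = a_n in each option and simplify:
(A) a_n - b_n  ->  (b_n) - (a_n) = -a_n + b_n   [not conserved]
(B) 2*a_n + b_n  ->  2*(b_n) + (a_n) = a_n + 2*b_n   [not conserved]
(C) a_n^2 - b_n^2  ->  (b_n)^2 - (a_n)^2 = -a_n^2 + b_n^2   [not conserved]
(D) a_n + b_n  ->  (b_n) + (a_n) = a_n + b_n   [conserved]

Only (D) a_n + b_n returns to itself after one step, so it is the conserved quantity.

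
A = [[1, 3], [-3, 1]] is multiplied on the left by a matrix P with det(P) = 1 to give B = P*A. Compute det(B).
10

By the multiplicative property of determinants, det(B) = det(P*A) = det(P) * det(A) = det(A),
so the determinant is invariant under multiplication by any determinant-1 matrix; we just need det(A).

det(A) = (1)(1) - (3)(-3) = 1 - (-9) = 10

Therefore det(B) = 1 * 10 = 10.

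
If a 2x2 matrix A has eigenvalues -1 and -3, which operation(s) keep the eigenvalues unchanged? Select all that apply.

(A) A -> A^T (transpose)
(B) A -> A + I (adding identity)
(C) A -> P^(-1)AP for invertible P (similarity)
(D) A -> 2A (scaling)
A and C

Eigenvalues are preserved by:
1. Similarity transformations: A -> P^(-1)AP (same characteristic polynomial)
2. Transpose: A^T has the same eigenvalues as A

Eigenvalues are NOT preserved by:
- Adding identity: eigenvalues become -1+1, -3+1
- Scaling: eigenvalues become -2, -6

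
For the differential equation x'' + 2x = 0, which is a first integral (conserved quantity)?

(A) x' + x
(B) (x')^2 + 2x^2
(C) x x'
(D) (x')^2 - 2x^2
B

A first integral I satisfies dI/dt = 0 along every solution. Differentiate each option and use the equation of motion:
(A) d/dt[x' + x] = x'' + x' = -2x + x', not identically 0
(B) d/dt[(x')^2 + 2x^2] = 2x'x'' + 4x x' = 2x'(-2x) + 4x x' = 0
(C) d/dt[x x'] = (x')^2 + x x'' = (x')^2 - 2x^2, not identically 0
(D) d/dt[(x')^2 - 2x^2] = 2x'x'' - 4x x' = -8x x', not identically 0

Only (B) has zero time-derivative. So the energy-like quantity (x')^2 + 2x^2 is the first integral.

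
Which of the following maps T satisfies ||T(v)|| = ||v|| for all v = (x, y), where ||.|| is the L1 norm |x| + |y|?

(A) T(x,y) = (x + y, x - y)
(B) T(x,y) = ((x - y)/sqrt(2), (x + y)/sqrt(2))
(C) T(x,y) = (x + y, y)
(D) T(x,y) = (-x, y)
D

A transformation preserves a norm if ||T(v)|| = ||v|| for every v; a single vector where the norm changes rules an option out.

(A) T(x,y) = (x + y, x - y): v = (1, 0) has norm |1| + |0| = 1, but T(v) = (1, 1) has norm 2 -- not preserved.
(B) T(x,y) = ((x - y)/sqrt(2), (x + y)/sqrt(2)): v = (1, 0) has norm |1| + |0| = 1, but T(v) = (sqrt(2)/2, sqrt(2)/2) has norm sqrt(2) -- not preserved.
(C) T(x,y) = (x + y, y): v = (0, 1) has norm |0| + |1| = 1, but T(v) = (1, 1) has norm 2 -- not preserved.
(D) T(x,y) = (-x, y): preserves the norm -- it only permutes the coordinates and/or flips signs, which leaves |x| + |y| unchanged.

Therefore the answer is (D).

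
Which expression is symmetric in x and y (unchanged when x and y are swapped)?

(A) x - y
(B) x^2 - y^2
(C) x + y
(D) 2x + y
C

A symmetric expression is unchanged when the variables are permuted; here the transformation to test is the swap (x, y) -> (y, x).
Substitute the transformed coordinates into each option and compare with the original:
(A) x - y  ->  (y) - (x) = -x + y   [differs from x - y: not invariant]
(B) x^2 - y^2  ->  (y)^2 - (x)^2 = -x^2 + y^2   [differs from x^2 - y^2: not invariant]
(C) x + y  ->  (y) + (x) = x + y   [equals x + y: invariant]
(D) 2x + y  ->  2(y) + (x) = x + 2y   [differs from 2x + y: not invariant]

Only option (C), x + y, is unchanged by the transformation.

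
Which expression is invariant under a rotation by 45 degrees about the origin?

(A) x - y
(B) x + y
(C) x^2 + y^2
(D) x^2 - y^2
C

A rotation by 45 degrees sends (x, y) to (sqrt(2)x/2 - sqrt(2)y/2, sqrt(2)x/2 + sqrt(2)y/2).
Substitute the transformed coordinates into each option and compare with the original:
(A) x - y  ->  (sqrt(2)x/2 - sqrt(2)y/2) - (sqrt(2)x/2 + sqrt(2)y/2) = -sqrt(2)y   [differs from x - y: not invariant]
(B) x + y  ->  (sqrt(2)x/2 - sqrt(2)y/2) + (sqrt(2)x/2 + sqrt(2)y/2) = sqrt(2)x   [differs from x + y: not invariant]
(C) x^2 + y^2  ->  (sqrt(2)x/2 - sqrt(2)y/2)^2 + (sqrt(2)x/2 + sqrt(2)y/2)^2 = x^2 + y^2   [equals x^2 + y^2: invariant]
(D) x^2 - y^2  ->  (sqrt(2)x/2 - sqrt(2)y/2)^2 - (sqrt(2)x/2 + sqrt(2)y/2)^2 = -2xy   [differs from x^2 - y^2: not invariant]

Only option (C), x^2 + y^2, is unchanged by the transformation.
Geometrically, x^2 + y^2 is the squared distance from the origin, which every rotation about the origin preserves.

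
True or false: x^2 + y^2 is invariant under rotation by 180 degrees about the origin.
True

Applying rotation by 180 degrees: x' = x*cos(180 degrees) - y*sin(180 degrees) = -x, y' = x*sin(180 degrees) + y*cos(180 degrees) = -y

Substituting into x^2 + y^2:
(-x)^2 + (-y)^2
= x^2 + y^2

This equals the original expression x^2 + y^2, so it IS invariant.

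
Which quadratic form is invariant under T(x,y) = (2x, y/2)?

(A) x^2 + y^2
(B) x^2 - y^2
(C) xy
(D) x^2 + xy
C

T multiplies x by 2 and divides y by 2.
Substitute the transformed coordinates into each option and compare with the original:
(A) x^2 + y^2  ->  (2x)^2 + (y/2)^2 = 4x^2 + y^2/4   [differs from x^2 + y^2: not invariant]
(B) x^2 - y^2  ->  (2x)^2 - (y/2)^2 = 4x^2 - y^2/4   [differs from x^2 - y^2: not invariant]
(C) xy  ->  (2x)(y/2) = xy   [equals xy: invariant]
(D) x^2 + xy  ->  (2x)^2 + (2x)(y/2) = 4x^2 + xy   [differs from x^2 + xy: not invariant]

Only option (C), xy, is unchanged by the transformation.
The factors 2 and 1/2 cancel only in the pure product xy.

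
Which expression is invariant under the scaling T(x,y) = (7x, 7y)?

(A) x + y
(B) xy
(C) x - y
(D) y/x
D

Under the uniform scaling T(x,y) = (7x, 7y):
Substitute the transformed coordinates into each option and compare with the original:
(A) x + y  ->  (7x) + (7y) = 7x + 7y   [differs from x + y: not invariant]
(B) xy  ->  (7x)(7y) = 49xy   [differs from xy: not invariant]
(C) x - y  ->  (7x) - (7y) = 7x - 7y   [differs from x - y: not invariant]
(D) y/x  ->  (7y)/(7x) = y/x   [equals y/x: invariant]

Only option (D), y/x, is unchanged by the transformation.
The common factor 7 cancels in a ratio of coordinates, while sums, products and sums of squares pick up factors of 7 or 49.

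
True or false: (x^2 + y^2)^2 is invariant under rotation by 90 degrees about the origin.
True

Applying rotation by 90 degrees: x' = x*cos(90 degrees) - y*sin(90 degrees) = -y, y' = x*sin(90 degrees) + y*cos(90 degrees) = x

Substituting into (x^2 + y^2)^2:
((-y)^2 + (x)^2)^2
= x^4 + 2x^2y^2 + y^4 = (x^2 + y^2)^2

This equals the original expression (x^2 + y^2)^2, so it IS invariant.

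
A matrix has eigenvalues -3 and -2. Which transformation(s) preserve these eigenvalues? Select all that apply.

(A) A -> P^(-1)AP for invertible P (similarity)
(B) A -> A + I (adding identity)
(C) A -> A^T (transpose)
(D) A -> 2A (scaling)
A and C

Eigenvalues are preserved by:
1. Similarity transformations: A -> P^(-1)AP (same characteristic polynomial)
2. Transpose: A^T has the same eigenvalues as A

Eigenvalues are NOT preserved by:
- Adding identity: eigenvalues become -3+1, -2+1
- Scaling: eigenvalues become -6, -4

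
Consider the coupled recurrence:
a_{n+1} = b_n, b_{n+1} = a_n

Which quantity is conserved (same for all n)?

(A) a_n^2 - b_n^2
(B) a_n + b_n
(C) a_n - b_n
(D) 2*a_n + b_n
B

Replace a_n by a_{n+1} = b_n and b_n by b_{n+1} = a_n in each option and simplify:
(A) a_n^2 - b_n^2  ->  (b_n)^2 - (a_n)^2 = -a_n^2 + b_n^2   [not conserved]
(B) a_n + b_n  ->  (b_n) + (a_n) = a_n + b_n   [conserved]
(C) a_n - b_n  ->  (b_n) - (a_n) = -a_n + b_n   [not conserved]
(D) 2*a_n + b_n  ->  2*(b_n) + (a_n) = a_n + 2*b_n   [not conserved]

Only (B) a_n + b_n returns to itself after one step, so it is the conserved quantity.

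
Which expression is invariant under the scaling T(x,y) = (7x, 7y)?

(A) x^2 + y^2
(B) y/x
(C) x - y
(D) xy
B

Under the uniform scaling T(x,y) = (7x, 7y):
Substitute the transformed coordinates into each option and compare with the original:
(A) x^2 + y^2  ->  (7x)^2 + (7y)^2 = 49x^2 + 49y^2   [differs from x^2 + y^2: not invariant]
(B) y/x  ->  (7y)/(7x) = y/x   [equals y/x: invariant]
(C) x - y  ->  (7x) - (7y) = 7x - 7y   [differs from x - y: not invariant]
(D) xy  ->  (7x)(7y) = 49xy   [differs from xy: not invariant]

Only option (B), y/x, is unchanged by the transformation.
The common factor 7 cancels in a ratio of coordinates, while sums, products and sums of squares pick up factors of 7 or 49.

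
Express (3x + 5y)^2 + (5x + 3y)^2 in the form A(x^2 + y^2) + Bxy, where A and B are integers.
34(x^2 + y^2) + 60xy

Expanding: (3x + 5y)^2 = 9x^2 + 30xy + 25y^2
(5x + 3y)^2 = 25x^2 + 30xy + 9y^2
Sum = (9+25)(x^2+y^2) + 60xy = 34(x^2 + y^2) + 60xy
This is symmetric in x and y.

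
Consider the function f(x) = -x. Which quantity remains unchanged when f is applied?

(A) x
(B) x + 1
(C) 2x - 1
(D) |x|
D

For f(x) = -x:
Applying f replaces x by -x. Since |-x| = |x|, the absolute value is unchanged by f, whereas x -> -x, 2x - 1 -> -2x - 1 and x + 1 -> -x + 1 all change.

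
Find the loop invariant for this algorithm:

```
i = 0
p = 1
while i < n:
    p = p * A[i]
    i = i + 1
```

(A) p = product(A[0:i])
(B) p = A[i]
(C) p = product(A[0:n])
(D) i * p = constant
A

A loop invariant must hold before the first iteration and be re-established by every execution of the body.

(A) p = product(A[0:i]): Initially i = 0 and p = 1 = product of the empty slice A[0:0]. If p = product(A[0:i]) holds at the top of an iteration, the body sets p to product(A[0:i]) * A[i] = product(A[0:i+1]) and then i to i+1, so the property is restored. At exit i = n, giving p = product(A[0:n]).

The other options fail:
(B) p = A[i]: after the first iteration p = A[0] but i = 1; in general p is a product of several elements, not a single one.
(C) p = product(A[0:n]): false before the loop (p = 1, not the full product) -- it only becomes true at exit.
(D) i * p = constant: initially i * p = 0, but after one iteration it is 1 * A[0], which is nonzero in general.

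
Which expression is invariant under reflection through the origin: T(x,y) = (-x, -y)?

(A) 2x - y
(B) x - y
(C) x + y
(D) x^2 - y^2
D

The map is reflection through the origin: T(x,y) = (-x, -y).
Substitute the transformed coordinates into each option and compare with the original:
(A) 2x - y  ->  2(-x) - (-y) = -2x + y   [differs from 2x - y: not invariant]
(B) x - y  ->  (-x) - (-y) = -x + y   [differs from x - y: not invariant]
(C) x + y  ->  (-x) + (-y) = -x - y   [differs from x + y: not invariant]
(D) x^2 - y^2  ->  (-x)^2 - (-y)^2 = x^2 - y^2   [equals x^2 - y^2: invariant]

Only option (D), x^2 - y^2, is unchanged by the transformation.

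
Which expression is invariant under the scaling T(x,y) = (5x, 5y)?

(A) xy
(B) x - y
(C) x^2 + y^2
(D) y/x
D

Under the uniform scaling T(x,y) = (5x, 5y):
Substitute the transformed coordinates into each option and compare with the original:
(A) xy  ->  (5x)(5y) = 25xy   [differs from xy: not invariant]
(B) x - y  ->  (5x) - (5y) = 5x - 5y   [differs from x - y: not invariant]
(C) x^2 + y^2  ->  (5x)^2 + (5y)^2 = 25x^2 + 25y^2   [differs from x^2 + y^2: not invariant]
(D) y/x  ->  (5y)/(5x) = y/x   [equals y/x: invariant]

Only option (D), y/x, is unchanged by the transformation.
The common factor 5 cancels in a ratio of coordinates, while sums, products and sums of squares pick up factors of 5 or 25.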